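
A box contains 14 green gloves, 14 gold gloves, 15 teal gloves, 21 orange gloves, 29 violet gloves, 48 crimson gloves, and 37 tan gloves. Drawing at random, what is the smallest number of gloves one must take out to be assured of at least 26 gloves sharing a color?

In the worst case we take at most 25 of each color, but all 14 green, all 14 gold, all 15 teal, and all 21 orange (fewer than 25), giving 14 + 14 + 15 + 21 + 25 + 25 + 25 = 139.
One more glove then forces some color to 26, so 139 + 1 = 140.

140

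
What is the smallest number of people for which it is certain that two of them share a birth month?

13

There are 12 months of the year acting as pigeonholes.
With 12 people we could place one in each, avoiding any repeat.
One more forces some class to hold 2, so 12 + 1 = 13.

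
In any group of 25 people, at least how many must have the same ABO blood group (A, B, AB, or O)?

7

The 25 people fall into 4 ABO blood groups.
If each of the 4 ABO blood groups held at most 6, the total would be at most 4 × 6 = 24 < 25, a contradiction.
So at least one holds ⌈25/4⌉ = 7.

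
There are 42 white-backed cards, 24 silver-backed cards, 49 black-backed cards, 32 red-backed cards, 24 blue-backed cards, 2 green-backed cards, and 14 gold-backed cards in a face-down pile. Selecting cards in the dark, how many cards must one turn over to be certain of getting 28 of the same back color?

In the worst case we take at most 27 of each back color, but all 24 silver-backed, all 24 blue-backed, all 2 green-backed, and all 14 gold-backed (fewer than 27), giving 27 + 24 + 27 + 27 + 24 + 2 + 14 = 145.
One more card then forces some back color to 28, so 145 + 1 = 146.

146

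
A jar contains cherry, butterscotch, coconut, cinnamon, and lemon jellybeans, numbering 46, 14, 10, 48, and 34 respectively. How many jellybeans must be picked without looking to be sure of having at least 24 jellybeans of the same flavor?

Treat the 5 flavors as pigeonholes.
In the worst case we take at most 23 of each flavor, but all 14 butterscotch and all 10 coconut (fewer than 23), giving 23 + 14 + 10 + 23 + 23 = 93.
One more jellybean then forces some flavor to 24, so 93 + 1 = 94.

94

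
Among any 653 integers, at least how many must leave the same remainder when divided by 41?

16

If each of the 41 residue classes modulo 41 held at most 15, the total would be at most 41 × 15 = 615 < 653, a contradiction.
So at least one holds ⌈653/41⌉ = 16.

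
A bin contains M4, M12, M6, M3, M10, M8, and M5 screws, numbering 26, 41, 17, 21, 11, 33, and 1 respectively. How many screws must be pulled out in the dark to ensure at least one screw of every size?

150

The hardest size to obtain is M5: we could draw every other screw first — 150 − 1 = 149 screws — without a single M5 one.
The next draw must be M5, so 149 + 1 = 150.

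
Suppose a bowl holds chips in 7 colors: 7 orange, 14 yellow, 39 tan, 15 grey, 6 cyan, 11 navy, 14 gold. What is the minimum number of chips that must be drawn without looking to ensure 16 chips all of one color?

83

In the worst case we take at most 15 of each color, but all 7 orange, all 14 yellow, all 6 cyan, all 11 navy, and all 14 gold (fewer than 15), giving 7 + 14 + 15 + 15 + 6 + 11 + 14 = 82.
One more chip then forces some color to 16, so 82 + 1 = 83.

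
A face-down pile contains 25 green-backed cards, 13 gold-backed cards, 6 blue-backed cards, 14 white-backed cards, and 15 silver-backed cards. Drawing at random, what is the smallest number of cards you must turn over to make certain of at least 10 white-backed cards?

The worst case draws every non-white-backed card first: 25 + 13 + 6 + 15 = 59.
The next 10 draws are then forced to be white-backed, giving 59 + 10 = 69.

69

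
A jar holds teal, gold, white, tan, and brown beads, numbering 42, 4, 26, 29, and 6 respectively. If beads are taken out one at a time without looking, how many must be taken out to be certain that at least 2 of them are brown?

103

The worst case draws every non-brown bead first: 42 + 4 + 26 + 29 = 101.
The next 2 draws are then forced to be brown, giving 101 + 2 = 103.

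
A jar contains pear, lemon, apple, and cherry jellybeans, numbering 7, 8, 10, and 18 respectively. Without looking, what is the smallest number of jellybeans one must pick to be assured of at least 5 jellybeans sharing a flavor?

The worst case takes 4 jellybeans of each flavor without reaching 5 of any: 4 × 4 = 16.
The next jellybean must bring some flavor to 5, so 16 + 1 = 17.

17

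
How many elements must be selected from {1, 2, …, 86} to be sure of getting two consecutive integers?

44

Partition {1, …, 86} into 43 pairs: {1,2}, {3,4}, …, {85,86}.
Choosing 43 integers — say the 43 even numbers 2, 4, …, 86 — takes one from each pair and avoids the property.
Choosing 44 forces two into the same pair by pigeonhole, and those are consecutive. So 44.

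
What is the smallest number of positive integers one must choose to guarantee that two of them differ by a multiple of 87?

88

Use the pigeonhole principle on residue classes: two integers differ by a multiple of 87 exactly when they share a remainder mod 87.
There are 87 residue classes mod 87, so 87 integers can all lie in distinct classes.
One more integer must repeat a residue, giving a difference divisible by 87. So n = 87 + 1 = 88.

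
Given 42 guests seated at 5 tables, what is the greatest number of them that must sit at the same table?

If each of the 5 tables held at most 8, the total would be at most 5 × 8 = 40 < 42, a contradiction.
So at least one holds ⌈42/5⌉ = 9.

9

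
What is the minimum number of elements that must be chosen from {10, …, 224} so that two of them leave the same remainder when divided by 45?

Use the pigeonhole principle on residue classes: group the integers by remainder mod 45; there are 45 residue classes, each nonempty in this range.
Choosing one from each class (45 integers) avoids any shared remainder.
One more choice must repeat a class, so two differ by a multiple of 45. Hence 45 + 1 = 46.

46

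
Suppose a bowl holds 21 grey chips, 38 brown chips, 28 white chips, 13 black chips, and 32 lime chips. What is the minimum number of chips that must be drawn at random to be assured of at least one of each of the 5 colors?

120

The hardest color to obtain is black: we could draw every other chip first — 132 − 13 = 119 chips — without a single black one.
The next draw must be black, so 119 + 1 = 120.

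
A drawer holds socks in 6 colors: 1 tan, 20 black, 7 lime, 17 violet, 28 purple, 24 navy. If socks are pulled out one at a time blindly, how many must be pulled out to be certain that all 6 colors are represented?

97

The hardest color to obtain is tan: we could draw every other sock first — 97 − 1 = 96 socks — without a single tan one.
The next draw must be tan, so 96 + 1 = 97.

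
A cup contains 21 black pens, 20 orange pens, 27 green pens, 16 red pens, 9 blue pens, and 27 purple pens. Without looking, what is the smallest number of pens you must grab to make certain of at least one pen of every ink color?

112

The hardest ink color to obtain is blue: we could draw every other pen first — 120 − 9 = 111 pens — without a single blue one.
The next draw must be blue, so 111 + 1 = 112.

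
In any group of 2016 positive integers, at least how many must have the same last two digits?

21

There are 100 possible two-digit endings, which serve as the pigeonholes.
If each of the 100 possible two-digit endings held at most 20, the total would be at most 100 × 20 = 2000 < 2016, a contradiction.
So at least one holds ⌈2016/100⌉ = 21.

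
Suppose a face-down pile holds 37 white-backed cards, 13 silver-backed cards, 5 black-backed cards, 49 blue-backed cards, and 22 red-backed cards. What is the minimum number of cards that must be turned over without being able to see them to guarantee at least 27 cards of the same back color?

93

Treat the 5 back colors as pigeonholes.
In the worst case we take at most 26 of each back color, but all 13 silver-backed, all 5 black-backed, and all 22 red-backed (fewer than 26), giving 26 + 13 + 5 + 26 + 22 = 92.
One more card then forces some back color to 27, so 92 + 1 = 93.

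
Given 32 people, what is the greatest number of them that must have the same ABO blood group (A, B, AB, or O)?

There are 4 ABO blood groups, which serve as the pigeonholes.
If each of the 4 ABO blood groups held at most 7, the total would be at most 4 × 7 = 28 < 32, a contradiction.
So at least one holds ⌈32/4⌉ = 8.

8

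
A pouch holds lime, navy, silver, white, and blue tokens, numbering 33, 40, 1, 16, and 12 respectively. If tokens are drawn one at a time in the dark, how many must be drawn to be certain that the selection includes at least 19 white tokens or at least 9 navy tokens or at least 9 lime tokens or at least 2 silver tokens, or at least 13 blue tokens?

46

The worst case stops just short of every target: 8 lime, 8 navy, 1 silver, all 16 white, 12 blue — 8 + 8 + 1 + 16 + 12 = 45 tokens.
One more token must push some color to its target, so 45 + 1 = 46.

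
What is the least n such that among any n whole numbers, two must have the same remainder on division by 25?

Use the pigeonhole principle on residue classes: two integers differ by a multiple of 25 exactly when they share a remainder mod 25.
There are 25 residue classes mod 25, so 25 integers can all lie in distinct classes.
One more integer must repeat a residue, giving a difference divisible by 25. So n = 25 + 1 = 26.

26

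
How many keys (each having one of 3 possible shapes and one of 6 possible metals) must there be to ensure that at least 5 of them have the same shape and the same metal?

There are 3 × 6 = 18 (shape, metal) combinations acting as pigeonholes.
With 18 × 4 = 72 keys we could place exactly 4 in each, with no (shape, metal) pair reaching 5.
One more forces some (shape, metal) pair to hold 5, so 72 + 1 = 73.

73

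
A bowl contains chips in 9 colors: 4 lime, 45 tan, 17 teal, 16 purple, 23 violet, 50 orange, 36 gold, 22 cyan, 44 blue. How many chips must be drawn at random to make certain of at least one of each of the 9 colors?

254

The hardest color to obtain is lime: we could draw every other chip first — 257 − 4 = 253 chips — without a single lime one.
The next draw must be lime, so 253 + 1 = 254.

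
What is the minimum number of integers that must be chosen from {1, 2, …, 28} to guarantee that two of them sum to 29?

Partition {1, …, 28} into 14 pairs: {1,28}, {2,27}, …, {14,15}.
Choosing 14 integers — say the integers 1 through 14 — takes one from each pair and avoids the property.
Choosing 15 forces two into the same pair by pigeonhole, and those sum to 29. So 15.

15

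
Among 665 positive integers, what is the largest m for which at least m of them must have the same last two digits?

7

There are 100 possible two-digit endings, which serve as the pigeonholes.
If each of the 100 possible two-digit endings held at most 6, the total would be at most 100 × 6 = 600 < 665, a contradiction.
So at least one holds ⌈665/100⌉ = 7.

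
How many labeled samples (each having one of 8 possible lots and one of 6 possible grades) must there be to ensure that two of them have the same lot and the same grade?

49

There are 8 × 6 = 48 (lot, grade) combinations acting as pigeonholes.
With 48 labeled samples we could place one in each, avoiding any repeat.
One more forces some (lot, grade) pair to hold 2, so 48 + 1 = 49.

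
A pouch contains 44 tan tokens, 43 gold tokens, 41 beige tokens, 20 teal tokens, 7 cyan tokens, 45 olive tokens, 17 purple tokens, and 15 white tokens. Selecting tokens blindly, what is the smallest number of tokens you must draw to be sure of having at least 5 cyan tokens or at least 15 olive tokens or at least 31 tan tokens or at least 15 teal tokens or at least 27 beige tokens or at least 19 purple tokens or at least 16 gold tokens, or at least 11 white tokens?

Each of the 8 colors has its own threshold; avoid all of them simultaneously.
The worst case stops just short of every target: 30 tan, 15 gold, 26 beige, 14 teal, 4 cyan, 14 olive, all 17 purple, 10 white — 30 + 15 + 26 + 14 + 4 + 14 + 17 + 10 = 130 tokens.
One more token must push some color to its target, so 130 + 1 = 131.

131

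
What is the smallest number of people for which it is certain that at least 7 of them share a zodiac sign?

There are 12 zodiac signs acting as pigeonholes.
With 12 × 6 = 72 people we could place exactly 6 in each, with no class reaching 7.
One more forces some class to hold 7, so 72 + 1 = 73.

73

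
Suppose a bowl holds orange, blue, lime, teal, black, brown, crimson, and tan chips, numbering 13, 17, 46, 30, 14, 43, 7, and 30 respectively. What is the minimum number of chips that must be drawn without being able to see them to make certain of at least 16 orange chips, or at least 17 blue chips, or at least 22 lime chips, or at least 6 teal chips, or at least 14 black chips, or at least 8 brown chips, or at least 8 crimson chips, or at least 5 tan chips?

Each of the 8 colors has its own threshold; avoid all of them simultaneously.
The worst case stops just short of every target: all 13 orange, 16 blue, 21 lime, 5 teal, 13 black, 7 brown, 7 crimson, 4 tan — 13 + 16 + 21 + 5 + 13 + 7 + 7 + 4 = 86 chips.
One more chip must push some color to its target, so 86 + 1 = 87.

87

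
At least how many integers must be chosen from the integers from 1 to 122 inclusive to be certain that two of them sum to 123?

62

Partition {1, …, 122} into 61 pairs: {1,122}, {2,121}, …, {61,62}.
Choosing 61 integers — say the integers 1 through 61 — takes one from each pair and avoids the property.
Choosing 62 forces two into the same pair by pigeonhole, and those sum to 123. So 62.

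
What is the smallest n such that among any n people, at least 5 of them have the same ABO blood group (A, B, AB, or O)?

17

There are 4 ABO blood groups acting as pigeonholes.
With 4 × 4 = 16 people we could place exactly 4 in each, with no class reaching 5.
One more forces some class to hold 5, so 16 + 1 = 17.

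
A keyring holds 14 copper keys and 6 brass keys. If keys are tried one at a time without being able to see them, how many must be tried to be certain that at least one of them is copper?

7

To avoid copper keys as long as possible, exhaust the other 1 type first.
The worst case draws every non-copper key first: 6.
The next draw is then forced to be copper, giving 6 + 1 = 7.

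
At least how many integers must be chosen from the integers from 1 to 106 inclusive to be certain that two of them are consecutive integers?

54

Partition {1, …, 106} into 53 pairs: {1,2}, {3,4}, …, {105,106}.
Choosing 53 integers — say the 53 even numbers 2, 4, …, 106 — takes one from each pair and avoids the property.
Choosing 54 forces two into the same pair by pigeonhole, and those are consecutive. So 54.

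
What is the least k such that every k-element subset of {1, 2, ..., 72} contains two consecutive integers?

Partition {1, …, 72} into 36 pairs: {1,2}, {3,4}, …, {71,72}.
Choosing 36 integers — say the 36 even numbers 2, 4, …, 72 — takes one from each pair and avoids the property.
Choosing 37 forces two into the same pair by pigeonhole, and those are consecutive. So 37.

37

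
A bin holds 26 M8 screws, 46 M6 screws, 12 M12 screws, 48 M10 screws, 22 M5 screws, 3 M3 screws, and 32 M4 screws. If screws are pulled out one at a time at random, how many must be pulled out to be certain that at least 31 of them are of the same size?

154

Treat the 7 sizes as pigeonholes.
In the worst case we take at most 30 of each size, but all 26 M8, all 12 M12, all 22 M5, and all 3 M3 (fewer than 30), giving 26 + 30 + 12 + 30 + 22 + 3 + 30 = 153.
One more screw then forces some size to 31, so 153 + 1 = 154.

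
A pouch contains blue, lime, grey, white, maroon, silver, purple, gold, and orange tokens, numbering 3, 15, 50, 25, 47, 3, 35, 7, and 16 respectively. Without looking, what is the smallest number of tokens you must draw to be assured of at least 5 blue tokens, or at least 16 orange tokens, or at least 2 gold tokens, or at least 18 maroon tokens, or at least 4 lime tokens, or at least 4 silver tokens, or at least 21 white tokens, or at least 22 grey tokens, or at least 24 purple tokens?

The worst case stops just short of every target: all 3 blue, 3 lime, 21 grey, 20 white, 17 maroon, 3 silver, 23 purple, 1 gold, 15 orange — 3 + 3 + 21 + 20 + 17 + 3 + 23 + 1 + 15 = 106 tokens.
One more token must push some color to its target, so 106 + 1 = 107.

107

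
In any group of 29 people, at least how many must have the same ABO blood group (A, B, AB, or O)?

If each of the 4 ABO blood groups held at most 7, the total would be at most 4 × 7 = 28 < 29, a contradiction.
So at least one holds ⌈29/4⌉ = 8.

8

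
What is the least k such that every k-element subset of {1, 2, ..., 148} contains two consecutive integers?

Partition {1, …, 148} into 74 pairs: {1,2}, {3,4}, …, {147,148}.
Choosing 74 integers — say the 74 even numbers 2, 4, …, 148 — takes one from each pair and avoids the property.
Choosing 75 forces two into the same pair by pigeonhole, and those are consecutive. So 75.

75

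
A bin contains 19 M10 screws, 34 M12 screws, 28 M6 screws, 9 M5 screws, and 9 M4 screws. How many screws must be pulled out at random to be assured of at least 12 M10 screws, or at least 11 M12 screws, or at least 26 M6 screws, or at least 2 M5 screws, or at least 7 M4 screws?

54

The worst case stops just short of every target: 11 M10, 10 M12, 25 M6, 1 M5, 6 M4 — 11 + 10 + 25 + 1 + 6 = 53 screws.
One more screw must push some size to its target, so 53 + 1 = 54.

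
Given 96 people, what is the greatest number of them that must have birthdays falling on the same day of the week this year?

14

If each of the 7 days of the week held at most 13, the total would be at most 7 × 13 = 91 < 96, a contradiction.
So at least one holds ⌈96/7⌉ = 14.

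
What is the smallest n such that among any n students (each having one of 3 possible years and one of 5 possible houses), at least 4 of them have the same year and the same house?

46

There are 3 × 5 = 15 (year, house) combinations acting as pigeonholes.
With 15 × 3 = 45 students we could place exactly 3 in each, with no (year, house) pair reaching 4.
One more forces some (year, house) pair to hold 4, so 45 + 1 = 46.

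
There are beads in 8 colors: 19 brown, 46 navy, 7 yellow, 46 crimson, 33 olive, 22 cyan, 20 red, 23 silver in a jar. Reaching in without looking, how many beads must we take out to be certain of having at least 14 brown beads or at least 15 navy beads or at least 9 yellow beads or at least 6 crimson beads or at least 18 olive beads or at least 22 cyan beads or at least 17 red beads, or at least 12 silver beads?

The worst case stops just short of every target: 13 brown, 14 navy, all 7 yellow, 5 crimson, 17 olive, 21 cyan, 16 red, 11 silver — 13 + 14 + 7 + 5 + 17 + 21 + 16 + 11 = 104 beads.
One more bead must push some color to its target, so 104 + 1 = 105.

105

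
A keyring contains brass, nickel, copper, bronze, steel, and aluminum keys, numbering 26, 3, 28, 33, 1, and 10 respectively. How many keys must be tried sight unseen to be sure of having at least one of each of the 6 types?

The hardest type to obtain is steel: we could draw every other key first — 101 − 1 = 100 keys — without a single steel one.
The next draw must be steel, so 100 + 1 = 101.

101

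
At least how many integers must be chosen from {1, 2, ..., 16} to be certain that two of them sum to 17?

Partition {1, …, 16} into 8 pairs: {1,16}, {2,15}, …, {8,9}.
Choosing 8 integers — say the integers 1 through 8 — takes one from each pair and avoids the property.
Choosing 9 forces two into the same pair by pigeonhole, and those sum to 17. So 9.

9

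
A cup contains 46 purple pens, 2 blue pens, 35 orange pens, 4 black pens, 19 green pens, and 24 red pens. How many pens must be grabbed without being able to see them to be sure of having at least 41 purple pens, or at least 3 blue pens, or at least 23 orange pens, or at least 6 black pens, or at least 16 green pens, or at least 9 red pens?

92

The worst case stops just short of every target: 40 purple, 2 blue, 22 orange, all 4 black, 15 green, 8 red — 40 + 2 + 22 + 4 + 15 + 8 = 91 pens.
One more pen must push some ink color to its target, so 91 + 1 = 92.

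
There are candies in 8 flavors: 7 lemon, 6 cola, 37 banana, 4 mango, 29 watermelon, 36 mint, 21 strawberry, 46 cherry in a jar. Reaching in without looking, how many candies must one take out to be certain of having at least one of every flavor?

183

The hardest flavor to obtain is mango: we could draw every other candy first — 186 − 4 = 182 candies — without a single mango one.
The next draw must be mango, so 182 + 1 = 183.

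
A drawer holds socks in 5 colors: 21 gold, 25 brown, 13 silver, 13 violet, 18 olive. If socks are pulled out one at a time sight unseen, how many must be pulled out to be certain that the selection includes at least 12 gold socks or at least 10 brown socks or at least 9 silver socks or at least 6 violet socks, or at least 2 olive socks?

35

Each of the 5 colors has its own threshold; avoid all of them simultaneously.
The worst case stops just short of every target: 11 gold, 9 brown, 8 silver, 5 violet, 1 olive — 11 + 9 + 8 + 5 + 1 = 34 socks.
One more sock must push some color to its target, so 34 + 1 = 35.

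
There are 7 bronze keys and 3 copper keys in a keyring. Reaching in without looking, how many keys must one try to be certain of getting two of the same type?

Treat the 2 types as pigeonholes.
The worst case takes 1 key of each type without reaching 2 of any: 2 × 1 = 2.
The next key must bring some type to 2, so 2 + 1 = 3.

3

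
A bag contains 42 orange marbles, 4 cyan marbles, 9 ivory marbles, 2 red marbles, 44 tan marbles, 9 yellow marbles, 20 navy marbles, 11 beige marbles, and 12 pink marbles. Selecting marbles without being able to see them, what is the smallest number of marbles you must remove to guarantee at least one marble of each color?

The hardest color to obtain is red: we could draw every other marble first — 153 − 2 = 151 marbles — without a single red one.
The next draw must be red, so 151 + 1 = 152.

152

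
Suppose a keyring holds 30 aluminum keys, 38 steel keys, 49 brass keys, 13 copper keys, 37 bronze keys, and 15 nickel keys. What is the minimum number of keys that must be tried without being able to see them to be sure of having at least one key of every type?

The hardest type to obtain is copper: we could draw every other key first — 182 − 13 = 169 keys — without a single copper one.
The next draw must be copper, so 169 + 1 = 170.

170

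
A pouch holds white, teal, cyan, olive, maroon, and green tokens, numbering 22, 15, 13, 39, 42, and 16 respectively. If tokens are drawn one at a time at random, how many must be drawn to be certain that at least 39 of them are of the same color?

In the worst case we take at most 38 of each color, but all 22 white, all 15 teal, all 13 cyan, and all 16 green (fewer than 38), giving 22 + 15 + 13 + 38 + 38 + 16 = 142.
One more token then forces some color to 39, so 142 + 1 = 143.

143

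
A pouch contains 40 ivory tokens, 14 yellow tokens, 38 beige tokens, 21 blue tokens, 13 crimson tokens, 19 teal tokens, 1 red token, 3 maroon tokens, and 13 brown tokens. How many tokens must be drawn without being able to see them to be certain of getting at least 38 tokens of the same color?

159

In the worst case we take at most 37 of each color, but all 14 yellow, all 21 blue, all 13 crimson, all 19 teal, all 1 red, all 3 maroon, and all 13 brown (fewer than 37), giving 37 + 14 + 37 + 21 + 13 + 19 + 1 + 3 + 13 = 158.
One more token then forces some color to 38, so 158 + 1 = 159.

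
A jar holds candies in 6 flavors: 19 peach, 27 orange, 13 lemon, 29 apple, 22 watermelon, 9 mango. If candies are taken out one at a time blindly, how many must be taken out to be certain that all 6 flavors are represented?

111

The hardest flavor to obtain is mango: we could draw every other candy first — 119 − 9 = 110 candies — without a single mango one.
The next draw must be mango, so 110 + 1 = 111.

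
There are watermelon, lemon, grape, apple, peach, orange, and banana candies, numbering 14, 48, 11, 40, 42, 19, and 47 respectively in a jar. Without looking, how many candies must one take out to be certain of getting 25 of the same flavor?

Treat the 7 flavors as pigeonholes.
In the worst case we take at most 24 of each flavor, but all 14 watermelon, all 11 grape, and all 19 orange (fewer than 24), giving 14 + 24 + 11 + 24 + 24 + 19 + 24 = 140.
One more candy then forces some flavor to 25, so 140 + 1 = 141.

141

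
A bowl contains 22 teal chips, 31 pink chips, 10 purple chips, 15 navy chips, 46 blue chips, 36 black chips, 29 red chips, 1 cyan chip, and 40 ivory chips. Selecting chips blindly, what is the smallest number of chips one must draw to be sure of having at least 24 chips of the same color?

In the worst case we take at most 23 of each color, but all 22 teal, all 10 purple, all 15 navy, and all 1 cyan (fewer than 23), giving 22 + 23 + 10 + 15 + 23 + 23 + 23 + 1 + 23 = 163.
One more chip then forces some color to 24, so 163 + 1 = 164.

164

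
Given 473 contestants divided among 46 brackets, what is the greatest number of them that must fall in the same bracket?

11

The 473 contestants fall into 46 brackets.
If each of the 46 brackets held at most 10, the total would be at most 46 × 10 = 460 < 473, a contradiction.
So at least one holds ⌈473/46⌉ = 11.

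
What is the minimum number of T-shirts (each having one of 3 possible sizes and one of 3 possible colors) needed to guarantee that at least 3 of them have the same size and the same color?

There are 3 × 3 = 9 (size, color) combinations acting as pigeonholes.
With 9 × 2 = 18 T-shirts we could place exactly 2 in each, with no (size, color) pair reaching 3.
One more forces some (size, color) pair to hold 3, so 18 + 1 = 19.

19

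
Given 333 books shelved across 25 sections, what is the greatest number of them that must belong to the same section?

The 333 books fall into 25 sections.
If each of the 25 sections held at most 13, the total would be at most 25 × 13 = 325 < 333, a contradiction.
So at least one holds ⌈333/25⌉ = 14.

14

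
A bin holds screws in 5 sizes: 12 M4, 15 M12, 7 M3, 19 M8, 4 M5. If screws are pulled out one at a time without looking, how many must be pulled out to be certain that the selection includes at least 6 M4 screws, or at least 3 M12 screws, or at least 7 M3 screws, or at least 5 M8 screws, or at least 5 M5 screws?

22

The worst case stops just short of every target: 5 M4, 2 M12, 6 M3, 4 M8, 4 M5 — 5 + 2 + 6 + 4 + 4 = 21 screws.
One more screw must push some size to its target, so 21 + 1 = 22.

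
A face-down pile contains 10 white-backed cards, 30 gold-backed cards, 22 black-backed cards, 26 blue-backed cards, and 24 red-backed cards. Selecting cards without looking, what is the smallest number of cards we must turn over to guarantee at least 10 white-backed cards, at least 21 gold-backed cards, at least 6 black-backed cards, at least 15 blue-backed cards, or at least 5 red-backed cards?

53

The worst case stops just short of every target: 9 white-backed, 20 gold-backed, 5 black-backed, 14 blue-backed, 4 red-backed — 9 + 20 + 5 + 14 + 4 = 52 cards.
One more card must push some back color to its target, so 52 + 1 = 53.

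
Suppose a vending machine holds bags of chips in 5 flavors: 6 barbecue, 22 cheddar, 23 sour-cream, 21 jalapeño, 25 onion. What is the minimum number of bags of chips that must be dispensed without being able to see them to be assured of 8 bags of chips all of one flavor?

Treat the 5 flavors as pigeonholes.
In the worst case we take at most 7 of each flavor, but all 6 barbecue (fewer than 7), giving 6 + 7 + 7 + 7 + 7 = 34.
One more bag of chips then forces some flavor to 8, so 34 + 1 = 35.

35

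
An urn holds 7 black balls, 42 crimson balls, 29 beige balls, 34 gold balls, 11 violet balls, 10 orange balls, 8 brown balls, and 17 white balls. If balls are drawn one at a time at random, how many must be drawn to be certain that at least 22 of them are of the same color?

117

In the worst case we take at most 21 of each color, but all 7 black, all 11 violet, all 10 orange, all 8 brown, and all 17 white (fewer than 21), giving 7 + 21 + 21 + 21 + 11 + 10 + 8 + 17 = 116.
One more ball then forces some color to 22, so 116 + 1 = 117.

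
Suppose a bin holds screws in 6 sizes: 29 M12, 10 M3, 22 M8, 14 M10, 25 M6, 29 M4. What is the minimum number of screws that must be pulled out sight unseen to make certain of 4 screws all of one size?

19

Treat the 6 sizes as pigeonholes.
The worst case takes 3 screws of each size without reaching 4 of any: 6 × 3 = 18.
The next screw must bring some size to 4, so 18 + 1 = 19.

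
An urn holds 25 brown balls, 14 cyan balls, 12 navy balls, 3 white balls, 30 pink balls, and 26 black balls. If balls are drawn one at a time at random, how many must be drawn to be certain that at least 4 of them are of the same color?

Treat the 6 colors as pigeonholes.
The worst case takes 3 balls of each color without reaching 4 of any: 6 × 3 = 18.
The next ball must bring some color to 4, so 18 + 1 = 19.

19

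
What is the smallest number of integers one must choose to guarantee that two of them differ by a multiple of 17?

Use the pigeonhole principle on residue classes: two integers differ by a multiple of 17 exactly when they share a remainder mod 17.
There are 17 residue classes mod 17, so 17 integers can all lie in distinct classes.
One more integer must repeat a residue, giving a difference divisible by 17. So n = 17 + 1 = 18.

18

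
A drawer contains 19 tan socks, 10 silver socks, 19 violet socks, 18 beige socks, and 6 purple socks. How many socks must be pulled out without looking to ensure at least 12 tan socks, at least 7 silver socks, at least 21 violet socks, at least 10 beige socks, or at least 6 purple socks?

51

Each of the 5 colors has its own threshold; avoid all of them simultaneously.
The worst case stops just short of every target: 11 tan, 6 silver, all 19 violet, 9 beige, 5 purple — 11 + 6 + 19 + 9 + 5 = 50 socks.
One more sock must push some color to its target, so 50 + 1 = 51.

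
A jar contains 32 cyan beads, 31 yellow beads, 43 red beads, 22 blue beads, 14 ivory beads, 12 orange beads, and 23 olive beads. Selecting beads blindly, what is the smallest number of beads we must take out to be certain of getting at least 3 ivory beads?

The worst case draws every non-ivory bead first: 32 + 31 + 43 + 22 + 12 + 23 = 163.
The next 3 draws are then forced to be ivory, giving 163 + 3 = 166.

166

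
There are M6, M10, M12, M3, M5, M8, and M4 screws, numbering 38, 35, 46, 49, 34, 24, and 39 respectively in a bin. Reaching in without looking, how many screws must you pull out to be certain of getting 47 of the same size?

263

In the worst case we take at most 46 of each size, but all 38 M6, all 35 M10, all 34 M5, all 24 M8, and all 39 M4 (fewer than 46), giving 38 + 35 + 46 + 46 + 34 + 24 + 39 = 262.
One more screw then forces some size to 47, so 262 + 1 = 263.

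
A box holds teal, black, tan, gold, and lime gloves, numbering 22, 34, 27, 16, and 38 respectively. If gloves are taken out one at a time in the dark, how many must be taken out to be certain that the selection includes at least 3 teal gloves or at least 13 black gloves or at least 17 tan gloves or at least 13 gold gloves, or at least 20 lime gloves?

62

Each of the 5 colors has its own threshold; avoid all of them simultaneously.
The worst case stops just short of every target: 2 teal, 12 black, 16 tan, 12 gold, 19 lime — 2 + 12 + 16 + 12 + 19 = 61 gloves.
One more glove must push some color to its target, so 61 + 1 = 62.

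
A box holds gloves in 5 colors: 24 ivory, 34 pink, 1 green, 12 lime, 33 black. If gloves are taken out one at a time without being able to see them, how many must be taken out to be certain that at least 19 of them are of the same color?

68

In the worst case we take at most 18 of each color, but all 1 green and all 12 lime (fewer than 18), giving 18 + 18 + 1 + 12 + 18 = 67.
One more glove then forces some color to 19, so 67 + 1 = 68.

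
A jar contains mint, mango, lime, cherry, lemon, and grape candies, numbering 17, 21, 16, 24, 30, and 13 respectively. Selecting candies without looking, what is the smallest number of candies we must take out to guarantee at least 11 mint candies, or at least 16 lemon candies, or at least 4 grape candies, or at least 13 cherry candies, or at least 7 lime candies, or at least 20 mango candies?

66

The worst case stops just short of every target: 10 mint, 19 mango, 6 lime, 12 cherry, 15 lemon, 3 grape — 10 + 19 + 6 + 12 + 15 + 3 = 65 candies.
One more candy must push some flavor to its target, so 65 + 1 = 66.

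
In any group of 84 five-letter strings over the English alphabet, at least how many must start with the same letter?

4

The 84 five-letter strings over the English alphabet fall into 26 possible first letters.
If each of the 26 possible first letters held at most 3, the total would be at most 26 × 3 = 78 < 84, a contradiction.
So at least one holds ⌈84/26⌉ = 4.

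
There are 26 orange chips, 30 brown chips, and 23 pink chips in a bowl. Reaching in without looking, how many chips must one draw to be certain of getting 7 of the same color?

The worst case takes 6 chips of each color without reaching 7 of any: 3 × 6 = 18.
The next chip must bring some color to 7, so 18 + 1 = 19.

19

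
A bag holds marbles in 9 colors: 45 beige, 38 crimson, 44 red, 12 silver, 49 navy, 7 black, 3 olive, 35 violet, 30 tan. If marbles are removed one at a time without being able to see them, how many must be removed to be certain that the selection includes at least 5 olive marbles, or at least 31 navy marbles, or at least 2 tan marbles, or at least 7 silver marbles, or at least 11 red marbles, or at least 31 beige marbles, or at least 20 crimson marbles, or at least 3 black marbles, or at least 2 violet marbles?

Each of the 9 colors has its own threshold; avoid all of them simultaneously.
The worst case stops just short of every target: 30 beige, 19 crimson, 10 red, 6 silver, 30 navy, 2 black, all 3 olive, 1 violet, 1 tan — 30 + 19 + 10 + 6 + 30 + 2 + 3 + 1 + 1 = 102 marbles.
One more marble must push some color to its target, so 102 + 1 = 103.

103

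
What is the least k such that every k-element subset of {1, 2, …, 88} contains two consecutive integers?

Partition {1, …, 88} into 44 pairs: {1,2}, {3,4}, …, {87,88}.
Choosing 44 integers — say the 44 even numbers 2, 4, …, 88 — takes one from each pair and avoids the property.
Choosing 45 forces two into the same pair by pigeonhole, and those are consecutive. So 45.

45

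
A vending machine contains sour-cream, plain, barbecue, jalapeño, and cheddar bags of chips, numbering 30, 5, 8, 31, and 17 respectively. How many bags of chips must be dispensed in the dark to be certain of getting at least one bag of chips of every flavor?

87

The hardest flavor to obtain is plain: we could draw every other bag of chips first — 91 − 5 = 86 bags of chips — without a single plain one.
The next draw must be plain, so 86 + 1 = 87.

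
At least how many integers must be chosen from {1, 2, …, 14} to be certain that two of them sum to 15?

Partition {1, …, 14} into 7 pairs: {1,14}, {2,13}, …, {7,8}.
Choosing 7 integers — say the integers 1 through 7 — takes one from each pair and avoids the property.
Choosing 8 forces two into the same pair by pigeonhole, and those sum to 15. So 8.

8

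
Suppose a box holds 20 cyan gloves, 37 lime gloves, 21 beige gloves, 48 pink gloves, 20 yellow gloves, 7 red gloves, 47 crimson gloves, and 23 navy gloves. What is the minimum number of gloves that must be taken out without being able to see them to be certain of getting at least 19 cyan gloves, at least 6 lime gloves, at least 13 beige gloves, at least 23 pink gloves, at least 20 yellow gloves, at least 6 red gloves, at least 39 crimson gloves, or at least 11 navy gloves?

The worst case stops just short of every target: 18 cyan, 5 lime, 12 beige, 22 pink, 19 yellow, 5 red, 38 crimson, 10 navy — 18 + 5 + 12 + 22 + 19 + 5 + 38 + 10 = 129 gloves.
One more glove must push some color to its target, so 129 + 1 = 130.

130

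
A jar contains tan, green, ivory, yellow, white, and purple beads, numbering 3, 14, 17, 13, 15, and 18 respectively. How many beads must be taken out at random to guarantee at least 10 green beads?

To avoid green beads as long as possible, exhaust the other 5 colors first.
The worst case draws every non-green bead first: 3 + 17 + 13 + 15 + 18 = 66.
The next 10 draws are then forced to be green, giving 66 + 10 = 76.

76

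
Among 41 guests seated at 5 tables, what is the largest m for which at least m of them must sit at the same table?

9

The 41 guests fall into 5 tables.
If each of the 5 tables held at most 8, the total would be at most 5 × 8 = 40 < 41, a contradiction.
So at least one holds ⌈41/5⌉ = 9.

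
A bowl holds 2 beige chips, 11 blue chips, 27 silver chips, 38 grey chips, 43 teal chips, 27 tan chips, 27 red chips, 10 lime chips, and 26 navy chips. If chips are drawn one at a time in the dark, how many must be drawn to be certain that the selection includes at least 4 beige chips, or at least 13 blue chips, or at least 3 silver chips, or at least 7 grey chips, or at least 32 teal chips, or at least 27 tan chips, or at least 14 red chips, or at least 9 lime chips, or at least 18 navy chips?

Each of the 9 colors has its own threshold; avoid all of them simultaneously.
The worst case stops just short of every target: all 2 beige, all 11 blue, 2 silver, 6 grey, 31 teal, 26 tan, 13 red, 8 lime, 17 navy — 2 + 11 + 2 + 6 + 31 + 26 + 13 + 8 + 17 = 116 chips.
One more chip must push some color to its target, so 116 + 1 = 117.

117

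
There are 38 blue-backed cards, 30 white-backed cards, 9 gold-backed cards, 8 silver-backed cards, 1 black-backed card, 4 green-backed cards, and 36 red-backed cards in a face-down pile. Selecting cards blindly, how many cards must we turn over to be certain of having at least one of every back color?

The hardest back color to obtain is black-backed: we could draw every other card first — 126 − 1 = 125 cards — without a single black-backed one.
The next draw must be black-backed, so 125 + 1 = 126.

126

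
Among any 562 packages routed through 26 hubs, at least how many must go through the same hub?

The 562 packages fall into 26 hubs.
If each of the 26 hubs held at most 21, the total would be at most 26 × 21 = 546 < 562, a contradiction.
So at least one holds ⌈562/26⌉ = 22.

22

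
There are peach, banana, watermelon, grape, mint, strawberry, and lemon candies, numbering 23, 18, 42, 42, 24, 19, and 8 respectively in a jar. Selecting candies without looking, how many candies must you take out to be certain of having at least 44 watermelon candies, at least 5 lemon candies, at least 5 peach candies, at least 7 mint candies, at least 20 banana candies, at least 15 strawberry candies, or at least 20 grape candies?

The worst case stops just short of every target: 4 peach, all 18 banana, all 42 watermelon, 19 grape, 6 mint, 14 strawberry, 4 lemon — 4 + 18 + 42 + 19 + 6 + 14 + 4 = 107 candies.
One more candy must push some flavor to its target, so 107 + 1 = 108.

108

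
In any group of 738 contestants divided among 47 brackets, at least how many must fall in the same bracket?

The 738 contestants fall into 47 brackets.
If each of the 47 brackets held at most 15, the total would be at most 47 × 15 = 705 < 738, a contradiction.
So at least one holds ⌈738/47⌉ = 16.

16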